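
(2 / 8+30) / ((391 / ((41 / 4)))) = 4961 / 6256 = 0.79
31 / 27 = 1.15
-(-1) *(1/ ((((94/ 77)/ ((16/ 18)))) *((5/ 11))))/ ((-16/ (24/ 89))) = -1694/ 62745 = -0.03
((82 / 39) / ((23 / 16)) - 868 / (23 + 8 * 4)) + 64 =2451004 / 49335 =49.68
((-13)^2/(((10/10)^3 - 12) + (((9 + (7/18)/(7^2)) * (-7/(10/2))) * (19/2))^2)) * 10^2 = 21902400/18587713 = 1.18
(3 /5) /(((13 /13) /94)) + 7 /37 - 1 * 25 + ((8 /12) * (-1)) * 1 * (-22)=25672 /555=46.26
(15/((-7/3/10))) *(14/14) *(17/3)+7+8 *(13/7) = -2397/7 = -342.43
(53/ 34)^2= 2809/ 1156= 2.43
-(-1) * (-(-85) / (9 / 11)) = 935 / 9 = 103.89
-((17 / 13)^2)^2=-83521 / 28561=-2.92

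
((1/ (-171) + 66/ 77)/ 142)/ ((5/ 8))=4076/ 424935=0.01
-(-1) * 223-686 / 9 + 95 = 2176 / 9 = 241.78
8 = 8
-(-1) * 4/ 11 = 4/ 11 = 0.36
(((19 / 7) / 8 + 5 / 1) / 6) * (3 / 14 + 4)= 17641 / 4704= 3.75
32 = 32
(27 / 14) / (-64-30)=-27 / 1316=-0.02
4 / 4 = 1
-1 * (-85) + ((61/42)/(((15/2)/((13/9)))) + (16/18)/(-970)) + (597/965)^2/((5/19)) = 22210825327129/256082218875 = 86.73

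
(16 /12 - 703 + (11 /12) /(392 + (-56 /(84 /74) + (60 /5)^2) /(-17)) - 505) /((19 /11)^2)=-1817364461 /4493424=-404.45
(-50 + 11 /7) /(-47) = 339 /329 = 1.03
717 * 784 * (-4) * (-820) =1843779840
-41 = -41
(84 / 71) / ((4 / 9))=189 / 71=2.66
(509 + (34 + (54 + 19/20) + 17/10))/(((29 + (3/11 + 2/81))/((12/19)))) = 32057289/2479880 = 12.93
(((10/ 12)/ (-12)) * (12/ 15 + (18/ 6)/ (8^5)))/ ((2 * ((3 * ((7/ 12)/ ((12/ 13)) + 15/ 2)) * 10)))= -131087/ 1151139840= -0.00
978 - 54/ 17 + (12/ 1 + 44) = 1030.82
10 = 10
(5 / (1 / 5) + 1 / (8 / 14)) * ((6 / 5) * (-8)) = -1284 / 5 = -256.80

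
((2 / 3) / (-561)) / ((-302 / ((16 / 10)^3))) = 512 / 31766625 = 0.00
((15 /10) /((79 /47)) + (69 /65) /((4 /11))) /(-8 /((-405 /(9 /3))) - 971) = -2113857 /538464316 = -0.00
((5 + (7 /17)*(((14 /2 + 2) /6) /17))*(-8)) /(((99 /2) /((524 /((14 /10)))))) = -61014560 /200277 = -304.65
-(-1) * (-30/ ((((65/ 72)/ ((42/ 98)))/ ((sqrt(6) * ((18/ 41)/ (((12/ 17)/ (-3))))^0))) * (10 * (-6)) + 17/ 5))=4957200/ 128828809 + 30712500 * sqrt(6)/ 128828809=0.62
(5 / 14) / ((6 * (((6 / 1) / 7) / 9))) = 5 / 8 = 0.62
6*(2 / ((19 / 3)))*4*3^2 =68.21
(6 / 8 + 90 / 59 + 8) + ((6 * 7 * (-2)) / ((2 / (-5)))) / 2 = 115.28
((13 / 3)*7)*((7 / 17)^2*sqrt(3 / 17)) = 4459*sqrt(51) / 14739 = 2.16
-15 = -15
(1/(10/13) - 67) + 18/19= -12303/190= -64.75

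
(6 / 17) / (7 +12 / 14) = 42 / 935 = 0.04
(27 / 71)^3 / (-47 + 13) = -19683 / 12168974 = -0.00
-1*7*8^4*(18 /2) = -258048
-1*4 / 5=-4 / 5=-0.80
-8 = -8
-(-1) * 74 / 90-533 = -23948 / 45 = -532.18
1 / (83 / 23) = 23 / 83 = 0.28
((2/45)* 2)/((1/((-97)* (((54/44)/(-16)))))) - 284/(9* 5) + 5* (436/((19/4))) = 453.30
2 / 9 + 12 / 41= 190 / 369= 0.51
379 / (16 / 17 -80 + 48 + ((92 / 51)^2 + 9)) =-985779 / 48911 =-20.15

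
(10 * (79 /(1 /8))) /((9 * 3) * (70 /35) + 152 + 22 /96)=303360 /9899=30.65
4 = 4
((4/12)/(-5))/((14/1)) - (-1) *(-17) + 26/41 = -140951/8610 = -16.37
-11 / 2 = -5.50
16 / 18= 8 / 9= 0.89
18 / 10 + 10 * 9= 459 / 5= 91.80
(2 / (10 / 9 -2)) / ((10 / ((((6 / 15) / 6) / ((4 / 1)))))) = -3 / 800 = -0.00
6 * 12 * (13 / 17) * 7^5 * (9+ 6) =235970280 / 17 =13880604.71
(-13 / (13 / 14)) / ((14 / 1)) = -1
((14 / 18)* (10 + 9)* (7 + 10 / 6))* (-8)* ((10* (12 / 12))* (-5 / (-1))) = -1383200 / 27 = -51229.63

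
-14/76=-7/38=-0.18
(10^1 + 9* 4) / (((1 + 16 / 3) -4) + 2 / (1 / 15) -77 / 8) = 1104 / 545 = 2.03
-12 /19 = -0.63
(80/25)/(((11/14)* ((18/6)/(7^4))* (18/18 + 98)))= 537824/16335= 32.92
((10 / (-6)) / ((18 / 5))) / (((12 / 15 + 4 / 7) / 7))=-6125 / 2592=-2.36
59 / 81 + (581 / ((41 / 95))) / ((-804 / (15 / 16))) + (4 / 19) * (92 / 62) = -4436745035 / 8387623872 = -0.53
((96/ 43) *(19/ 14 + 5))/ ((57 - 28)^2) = 4272/ 253141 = 0.02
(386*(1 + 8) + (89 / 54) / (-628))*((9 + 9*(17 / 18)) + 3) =4830218159 / 67824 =71216.95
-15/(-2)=15/2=7.50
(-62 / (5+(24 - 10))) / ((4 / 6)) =-93 / 19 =-4.89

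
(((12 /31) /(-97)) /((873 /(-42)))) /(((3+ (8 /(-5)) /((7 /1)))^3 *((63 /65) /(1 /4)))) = 5573750 /2395867931703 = 0.00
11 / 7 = 1.57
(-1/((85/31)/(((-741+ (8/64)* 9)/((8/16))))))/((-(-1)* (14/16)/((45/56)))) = 1651401/3332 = 495.62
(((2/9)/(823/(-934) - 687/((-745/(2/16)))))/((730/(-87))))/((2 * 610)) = 4035814/142387636245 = 0.00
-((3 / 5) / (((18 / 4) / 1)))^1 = -2 / 15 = -0.13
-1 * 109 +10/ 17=-1843/ 17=-108.41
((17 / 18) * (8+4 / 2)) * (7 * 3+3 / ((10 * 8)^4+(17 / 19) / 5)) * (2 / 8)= 385877336365 / 7782400034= 49.58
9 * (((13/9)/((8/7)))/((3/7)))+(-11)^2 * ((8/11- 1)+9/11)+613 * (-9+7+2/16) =-6341/6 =-1056.83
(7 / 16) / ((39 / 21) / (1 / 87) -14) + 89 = 1471041 / 16528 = 89.00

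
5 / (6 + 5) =0.45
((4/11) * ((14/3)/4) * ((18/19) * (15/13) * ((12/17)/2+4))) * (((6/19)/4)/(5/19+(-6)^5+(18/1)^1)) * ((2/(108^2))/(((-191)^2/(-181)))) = 234395/13411819453889142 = 0.00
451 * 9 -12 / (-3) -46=4017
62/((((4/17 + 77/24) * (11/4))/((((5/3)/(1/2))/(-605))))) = -67456/1870055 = -0.04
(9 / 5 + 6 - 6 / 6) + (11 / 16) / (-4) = 2121 / 320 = 6.63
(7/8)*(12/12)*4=3.50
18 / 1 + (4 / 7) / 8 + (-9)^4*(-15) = -1377557 / 14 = -98396.93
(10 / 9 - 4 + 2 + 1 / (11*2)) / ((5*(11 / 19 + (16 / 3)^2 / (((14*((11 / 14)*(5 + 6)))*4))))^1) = -0.26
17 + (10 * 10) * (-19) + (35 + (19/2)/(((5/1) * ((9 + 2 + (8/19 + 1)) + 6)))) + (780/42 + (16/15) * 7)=-1821.86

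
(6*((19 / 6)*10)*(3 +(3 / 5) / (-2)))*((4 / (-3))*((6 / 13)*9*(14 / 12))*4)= -172368 / 13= -13259.08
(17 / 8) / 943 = 17 / 7544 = 0.00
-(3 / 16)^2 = -9 / 256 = -0.04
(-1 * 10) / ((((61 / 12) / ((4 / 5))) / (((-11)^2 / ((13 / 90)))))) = -1045440 / 793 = -1318.34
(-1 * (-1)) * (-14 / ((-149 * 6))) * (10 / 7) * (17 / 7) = 170 / 3129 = 0.05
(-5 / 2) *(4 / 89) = -10 / 89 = -0.11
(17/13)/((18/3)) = 17/78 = 0.22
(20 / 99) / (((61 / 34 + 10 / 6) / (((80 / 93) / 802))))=27200 / 434426157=0.00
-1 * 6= -6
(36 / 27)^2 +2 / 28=233 / 126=1.85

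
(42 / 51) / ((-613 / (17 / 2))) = -7 / 613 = -0.01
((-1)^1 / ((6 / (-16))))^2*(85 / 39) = 5440 / 351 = 15.50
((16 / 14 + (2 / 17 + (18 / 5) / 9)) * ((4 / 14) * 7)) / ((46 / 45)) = 8892 / 2737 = 3.25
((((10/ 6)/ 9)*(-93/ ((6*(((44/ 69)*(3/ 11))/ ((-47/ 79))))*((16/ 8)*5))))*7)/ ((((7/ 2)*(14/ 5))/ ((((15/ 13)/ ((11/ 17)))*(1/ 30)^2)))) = 569687/ 409945536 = 0.00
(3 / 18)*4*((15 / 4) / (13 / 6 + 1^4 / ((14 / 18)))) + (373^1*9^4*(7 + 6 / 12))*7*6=22355656176 / 29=770884695.72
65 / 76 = 0.86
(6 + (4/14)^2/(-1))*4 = 1160/49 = 23.67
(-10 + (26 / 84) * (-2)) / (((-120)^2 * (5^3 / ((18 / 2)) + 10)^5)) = -0.00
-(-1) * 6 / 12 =1 / 2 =0.50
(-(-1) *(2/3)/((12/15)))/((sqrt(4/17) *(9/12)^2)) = 20 *sqrt(17)/27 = 3.05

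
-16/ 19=-0.84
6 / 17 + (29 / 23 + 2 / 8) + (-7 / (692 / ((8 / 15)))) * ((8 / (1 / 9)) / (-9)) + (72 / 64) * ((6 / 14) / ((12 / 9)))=515603453 / 227280480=2.27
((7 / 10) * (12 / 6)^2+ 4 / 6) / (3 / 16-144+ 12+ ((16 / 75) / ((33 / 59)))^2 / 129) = -43830072000 / 1666529404949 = -0.03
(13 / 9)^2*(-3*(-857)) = 144833 / 27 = 5364.19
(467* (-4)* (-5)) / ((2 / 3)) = 14010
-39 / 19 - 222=-4257 / 19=-224.05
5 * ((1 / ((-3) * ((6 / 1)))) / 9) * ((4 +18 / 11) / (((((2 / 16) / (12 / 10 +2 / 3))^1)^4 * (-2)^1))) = 39023280128 / 9021375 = 4325.65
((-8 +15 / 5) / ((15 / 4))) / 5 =-4 / 15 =-0.27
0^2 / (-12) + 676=676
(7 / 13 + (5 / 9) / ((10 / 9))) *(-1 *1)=-1.04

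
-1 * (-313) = 313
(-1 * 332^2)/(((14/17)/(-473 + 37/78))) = 17265735364/273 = 63244451.88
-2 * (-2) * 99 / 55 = 36 / 5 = 7.20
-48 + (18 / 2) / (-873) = -4657 / 97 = -48.01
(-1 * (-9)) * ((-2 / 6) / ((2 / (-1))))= 3 / 2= 1.50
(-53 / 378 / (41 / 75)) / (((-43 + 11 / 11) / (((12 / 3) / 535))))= 0.00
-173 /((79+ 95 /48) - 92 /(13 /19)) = 107952 /33373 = 3.23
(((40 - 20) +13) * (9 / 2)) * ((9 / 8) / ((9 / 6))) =891 / 8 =111.38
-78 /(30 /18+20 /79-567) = 9243 /66962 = 0.14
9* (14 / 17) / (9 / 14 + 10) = 1764 / 2533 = 0.70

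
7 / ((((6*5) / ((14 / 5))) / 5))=49 / 15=3.27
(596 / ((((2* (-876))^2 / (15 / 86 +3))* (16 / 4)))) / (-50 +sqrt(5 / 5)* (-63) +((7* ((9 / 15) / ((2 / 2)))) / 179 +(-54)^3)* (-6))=1733615 / 10627984543410816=0.00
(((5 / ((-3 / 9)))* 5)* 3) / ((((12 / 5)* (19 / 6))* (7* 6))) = -375 / 532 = -0.70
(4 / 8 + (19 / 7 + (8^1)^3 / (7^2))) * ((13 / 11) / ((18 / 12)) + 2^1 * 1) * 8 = 492752 / 1617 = 304.73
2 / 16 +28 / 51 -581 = -236773 / 408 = -580.33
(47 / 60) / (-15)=-47 / 900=-0.05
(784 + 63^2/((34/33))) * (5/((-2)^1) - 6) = -157633/4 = -39408.25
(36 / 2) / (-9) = -2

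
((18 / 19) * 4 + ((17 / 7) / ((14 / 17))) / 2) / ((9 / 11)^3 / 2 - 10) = -26091593 / 48209042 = -0.54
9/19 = 0.47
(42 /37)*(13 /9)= 182 /111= 1.64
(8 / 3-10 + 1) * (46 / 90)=-437 / 135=-3.24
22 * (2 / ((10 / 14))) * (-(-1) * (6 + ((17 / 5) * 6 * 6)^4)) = 43207229199288 / 3125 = 13826313343.77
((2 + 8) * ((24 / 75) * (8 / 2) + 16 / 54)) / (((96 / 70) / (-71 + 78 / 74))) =-2409428 / 2997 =-803.95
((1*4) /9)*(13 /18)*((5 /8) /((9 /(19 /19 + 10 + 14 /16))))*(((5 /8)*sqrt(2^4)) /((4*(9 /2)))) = 30875 /839808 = 0.04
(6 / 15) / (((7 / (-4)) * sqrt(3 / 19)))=-8 * sqrt(57) / 105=-0.58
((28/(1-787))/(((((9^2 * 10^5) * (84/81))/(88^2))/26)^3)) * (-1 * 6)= 15568478068/5289093017578125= 0.00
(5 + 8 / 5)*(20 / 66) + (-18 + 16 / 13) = -192 / 13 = -14.77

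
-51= -51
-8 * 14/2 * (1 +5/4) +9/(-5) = -639/5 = -127.80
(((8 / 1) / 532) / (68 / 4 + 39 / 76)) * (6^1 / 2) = 24 / 9317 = 0.00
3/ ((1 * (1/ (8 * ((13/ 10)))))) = 156/ 5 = 31.20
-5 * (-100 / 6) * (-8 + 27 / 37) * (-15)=336250 / 37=9087.84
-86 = -86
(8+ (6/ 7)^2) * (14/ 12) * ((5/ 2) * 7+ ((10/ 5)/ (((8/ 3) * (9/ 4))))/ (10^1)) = 56282/ 315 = 178.67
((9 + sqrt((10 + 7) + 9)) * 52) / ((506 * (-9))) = -0.16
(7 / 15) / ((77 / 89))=89 / 165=0.54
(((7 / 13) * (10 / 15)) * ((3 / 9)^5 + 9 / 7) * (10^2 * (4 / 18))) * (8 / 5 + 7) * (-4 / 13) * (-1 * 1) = 30189440 / 1108809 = 27.23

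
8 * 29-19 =213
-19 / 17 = -1.12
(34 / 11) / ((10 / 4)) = 68 / 55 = 1.24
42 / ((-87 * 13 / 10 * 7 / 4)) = -80 / 377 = -0.21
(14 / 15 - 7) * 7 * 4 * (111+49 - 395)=119756 / 3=39918.67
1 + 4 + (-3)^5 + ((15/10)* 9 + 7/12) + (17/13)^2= -450635/2028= -222.21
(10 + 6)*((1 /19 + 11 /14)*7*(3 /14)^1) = 2676 /133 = 20.12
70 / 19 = 3.68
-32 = -32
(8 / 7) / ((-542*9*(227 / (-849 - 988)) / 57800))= 424714400 / 3875571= 109.59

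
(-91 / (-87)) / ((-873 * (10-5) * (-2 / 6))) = 91 / 126585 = 0.00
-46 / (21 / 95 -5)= 2185 / 227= 9.63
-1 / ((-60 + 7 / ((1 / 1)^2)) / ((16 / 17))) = 16 / 901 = 0.02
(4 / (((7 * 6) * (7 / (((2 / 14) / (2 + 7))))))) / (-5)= -2 / 46305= -0.00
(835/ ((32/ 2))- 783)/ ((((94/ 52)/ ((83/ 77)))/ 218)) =-125020493/ 1316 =-95000.37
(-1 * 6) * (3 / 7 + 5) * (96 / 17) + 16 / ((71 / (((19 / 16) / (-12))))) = -18650837 / 101388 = -183.96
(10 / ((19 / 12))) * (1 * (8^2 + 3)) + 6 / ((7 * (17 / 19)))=958926 / 2261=424.12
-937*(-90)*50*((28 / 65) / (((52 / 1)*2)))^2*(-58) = -4195.68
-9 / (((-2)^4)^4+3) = -9 / 65539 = -0.00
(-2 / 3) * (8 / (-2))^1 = 8 / 3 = 2.67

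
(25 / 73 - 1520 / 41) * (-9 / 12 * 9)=2968245 / 11972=247.93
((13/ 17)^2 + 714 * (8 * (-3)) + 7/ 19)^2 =8852653735685764/ 30151081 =293609828.97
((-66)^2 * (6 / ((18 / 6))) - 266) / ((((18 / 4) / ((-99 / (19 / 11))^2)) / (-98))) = -218132510904 / 361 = -604245182.56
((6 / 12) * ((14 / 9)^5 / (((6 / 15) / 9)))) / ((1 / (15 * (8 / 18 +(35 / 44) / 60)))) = 304626875 / 433026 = 703.48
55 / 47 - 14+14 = 55 / 47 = 1.17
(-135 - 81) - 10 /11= -216.91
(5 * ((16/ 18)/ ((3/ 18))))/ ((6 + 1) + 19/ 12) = 320/ 103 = 3.11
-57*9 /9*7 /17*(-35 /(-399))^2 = -175 /969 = -0.18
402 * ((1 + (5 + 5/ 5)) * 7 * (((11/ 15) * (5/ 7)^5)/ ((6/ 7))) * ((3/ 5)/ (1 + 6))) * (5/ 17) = 460625/ 5831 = 79.00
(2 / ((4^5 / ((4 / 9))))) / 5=0.00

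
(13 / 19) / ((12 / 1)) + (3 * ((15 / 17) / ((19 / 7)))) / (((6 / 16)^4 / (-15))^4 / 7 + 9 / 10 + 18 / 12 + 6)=2313653939817453805487 / 13364713369199344157772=0.17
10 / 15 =0.67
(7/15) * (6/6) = 7/15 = 0.47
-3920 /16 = -245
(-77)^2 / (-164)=-5929 / 164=-36.15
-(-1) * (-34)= -34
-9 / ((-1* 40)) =9 / 40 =0.22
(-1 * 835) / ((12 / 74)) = -30895 / 6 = -5149.17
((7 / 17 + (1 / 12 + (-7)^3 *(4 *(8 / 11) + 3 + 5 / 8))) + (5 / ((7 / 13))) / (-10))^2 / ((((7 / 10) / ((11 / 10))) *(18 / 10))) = 4386808.78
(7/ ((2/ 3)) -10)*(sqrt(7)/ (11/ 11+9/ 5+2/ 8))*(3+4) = 70*sqrt(7)/ 61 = 3.04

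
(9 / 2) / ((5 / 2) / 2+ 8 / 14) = 42 / 17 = 2.47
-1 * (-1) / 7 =1 / 7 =0.14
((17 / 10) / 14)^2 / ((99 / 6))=289 / 323400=0.00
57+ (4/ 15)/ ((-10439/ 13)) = 686561/ 12045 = 57.00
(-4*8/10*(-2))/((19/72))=2304/95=24.25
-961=-961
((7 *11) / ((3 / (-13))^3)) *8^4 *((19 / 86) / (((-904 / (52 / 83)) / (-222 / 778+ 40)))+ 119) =-3053808042.64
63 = 63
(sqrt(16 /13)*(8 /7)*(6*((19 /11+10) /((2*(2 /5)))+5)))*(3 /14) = 62280*sqrt(13) /7007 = 32.05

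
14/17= 0.82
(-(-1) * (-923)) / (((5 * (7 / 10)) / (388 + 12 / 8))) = -719017 / 7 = -102716.71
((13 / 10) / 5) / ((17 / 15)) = 0.23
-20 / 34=-10 / 17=-0.59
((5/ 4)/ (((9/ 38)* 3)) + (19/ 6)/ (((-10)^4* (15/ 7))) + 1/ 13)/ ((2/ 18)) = 64455187/ 3900000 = 16.53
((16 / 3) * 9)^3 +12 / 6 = 110594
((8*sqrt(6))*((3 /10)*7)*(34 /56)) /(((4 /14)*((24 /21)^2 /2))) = 17493*sqrt(6) /320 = 133.90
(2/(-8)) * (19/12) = -19/48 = -0.40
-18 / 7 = -2.57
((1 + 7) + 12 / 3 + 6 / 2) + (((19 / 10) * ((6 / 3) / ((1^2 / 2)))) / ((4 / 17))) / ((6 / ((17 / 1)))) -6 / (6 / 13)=5611 / 60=93.52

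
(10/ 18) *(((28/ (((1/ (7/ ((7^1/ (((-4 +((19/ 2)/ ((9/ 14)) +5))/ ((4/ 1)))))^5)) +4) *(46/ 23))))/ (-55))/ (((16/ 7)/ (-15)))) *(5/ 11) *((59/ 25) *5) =26080135268705/ 34132948579488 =0.76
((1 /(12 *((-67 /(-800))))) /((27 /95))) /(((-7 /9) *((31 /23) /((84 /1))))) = -280.53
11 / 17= 0.65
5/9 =0.56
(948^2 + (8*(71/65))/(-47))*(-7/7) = -2745540152/3055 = -898703.81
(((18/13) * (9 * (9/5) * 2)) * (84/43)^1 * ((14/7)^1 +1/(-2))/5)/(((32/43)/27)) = 1240029/1300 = 953.87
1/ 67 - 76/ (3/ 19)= -96745/ 201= -481.32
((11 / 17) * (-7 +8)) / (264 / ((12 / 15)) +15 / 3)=11 / 5695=0.00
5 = 5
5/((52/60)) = 75/13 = 5.77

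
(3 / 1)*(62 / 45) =62 / 15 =4.13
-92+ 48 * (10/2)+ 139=287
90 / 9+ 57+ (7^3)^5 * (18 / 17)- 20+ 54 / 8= 341824428719551 / 68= 5026829834111.04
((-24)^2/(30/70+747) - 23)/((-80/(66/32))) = 79959/139520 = 0.57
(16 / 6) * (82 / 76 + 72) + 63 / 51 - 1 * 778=-563849 / 969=-581.89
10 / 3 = 3.33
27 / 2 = 13.50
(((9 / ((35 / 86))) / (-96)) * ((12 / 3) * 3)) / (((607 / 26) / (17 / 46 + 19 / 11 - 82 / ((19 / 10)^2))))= 18947646549 / 7761478340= 2.44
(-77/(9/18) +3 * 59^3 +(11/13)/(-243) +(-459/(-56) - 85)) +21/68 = 1852257504415/3007368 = 615906.50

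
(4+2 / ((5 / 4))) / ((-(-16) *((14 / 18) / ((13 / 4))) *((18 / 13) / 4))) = 169 / 40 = 4.22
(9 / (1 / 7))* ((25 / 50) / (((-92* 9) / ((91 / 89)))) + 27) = 27854939 / 16376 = 1700.96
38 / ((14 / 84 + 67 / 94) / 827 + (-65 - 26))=-4431066 / 10611113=-0.42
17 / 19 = 0.89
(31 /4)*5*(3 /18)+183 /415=6.90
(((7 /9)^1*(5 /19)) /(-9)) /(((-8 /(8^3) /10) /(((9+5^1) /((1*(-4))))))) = -78400 /1539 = -50.94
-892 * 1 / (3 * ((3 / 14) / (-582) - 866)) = 2422672 / 7056171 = 0.34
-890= -890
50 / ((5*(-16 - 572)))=-5 / 294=-0.02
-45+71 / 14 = -559 / 14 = -39.93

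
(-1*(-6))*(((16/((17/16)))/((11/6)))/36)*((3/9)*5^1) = 1280/561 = 2.28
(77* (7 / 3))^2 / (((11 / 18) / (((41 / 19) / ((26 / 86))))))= 93125186 / 247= 377025.04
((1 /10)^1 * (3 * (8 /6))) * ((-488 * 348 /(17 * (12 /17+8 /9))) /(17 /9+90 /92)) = -5186592 /5935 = -873.90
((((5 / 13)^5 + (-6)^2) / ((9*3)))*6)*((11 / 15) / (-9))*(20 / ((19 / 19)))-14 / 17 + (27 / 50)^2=-52042275486793 / 3834528457500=-13.57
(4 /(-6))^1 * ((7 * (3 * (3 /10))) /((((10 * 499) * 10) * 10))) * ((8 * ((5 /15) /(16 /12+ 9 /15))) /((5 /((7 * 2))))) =-294 /9044375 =-0.00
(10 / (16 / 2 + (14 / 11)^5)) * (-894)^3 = -630115312.79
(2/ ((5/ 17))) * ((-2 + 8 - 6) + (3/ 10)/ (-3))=-17/ 25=-0.68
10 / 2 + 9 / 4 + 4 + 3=57 / 4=14.25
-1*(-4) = 4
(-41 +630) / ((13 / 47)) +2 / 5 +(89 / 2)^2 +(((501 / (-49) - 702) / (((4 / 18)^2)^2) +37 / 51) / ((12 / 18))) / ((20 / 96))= -227267341501 / 108290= -2098691.86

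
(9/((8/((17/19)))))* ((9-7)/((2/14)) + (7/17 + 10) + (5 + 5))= 5265/152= 34.64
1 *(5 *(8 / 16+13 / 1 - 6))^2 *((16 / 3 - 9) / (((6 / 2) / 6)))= -20625 / 2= -10312.50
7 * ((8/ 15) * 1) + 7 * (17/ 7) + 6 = 401/ 15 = 26.73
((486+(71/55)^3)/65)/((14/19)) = 118700543/11646250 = 10.19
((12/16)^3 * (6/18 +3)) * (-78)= -1755/16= -109.69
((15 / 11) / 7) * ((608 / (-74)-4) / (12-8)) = -1695 / 2849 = -0.59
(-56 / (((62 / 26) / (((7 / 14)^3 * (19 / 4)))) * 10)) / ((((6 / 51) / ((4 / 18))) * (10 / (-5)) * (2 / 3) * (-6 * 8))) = -29393 / 714240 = -0.04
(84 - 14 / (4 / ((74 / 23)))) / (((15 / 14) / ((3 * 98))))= 2295356 / 115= 19959.62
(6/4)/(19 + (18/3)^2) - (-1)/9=137/990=0.14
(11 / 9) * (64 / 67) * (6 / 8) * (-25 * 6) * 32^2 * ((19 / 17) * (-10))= 1712128000 / 1139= 1503185.25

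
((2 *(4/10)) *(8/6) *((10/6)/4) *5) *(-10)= -200/9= -22.22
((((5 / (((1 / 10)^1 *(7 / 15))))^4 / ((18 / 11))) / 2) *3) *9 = 2610351562500 / 2401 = 1087193487.09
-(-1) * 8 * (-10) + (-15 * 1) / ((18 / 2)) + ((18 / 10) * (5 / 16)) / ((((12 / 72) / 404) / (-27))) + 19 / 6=-36893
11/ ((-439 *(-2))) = 11/ 878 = 0.01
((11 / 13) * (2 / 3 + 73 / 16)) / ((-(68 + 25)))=-2761 / 58032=-0.05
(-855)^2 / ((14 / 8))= 2924100 / 7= 417728.57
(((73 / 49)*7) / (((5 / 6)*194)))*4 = 876 / 3395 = 0.26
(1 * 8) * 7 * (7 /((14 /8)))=224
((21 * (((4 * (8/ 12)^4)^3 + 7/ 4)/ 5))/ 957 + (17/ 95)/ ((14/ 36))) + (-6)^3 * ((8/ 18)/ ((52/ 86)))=-928003353452423/ 5862336299820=-158.30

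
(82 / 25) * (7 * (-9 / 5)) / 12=-861 / 250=-3.44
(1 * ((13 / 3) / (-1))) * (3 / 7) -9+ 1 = -69 / 7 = -9.86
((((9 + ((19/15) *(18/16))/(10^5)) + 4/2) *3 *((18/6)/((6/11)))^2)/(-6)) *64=-5324006897/500000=-10648.01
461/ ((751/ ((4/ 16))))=0.15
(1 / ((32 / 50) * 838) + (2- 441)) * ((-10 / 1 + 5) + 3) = 5886087 / 6704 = 878.00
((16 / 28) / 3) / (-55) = -4 / 1155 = -0.00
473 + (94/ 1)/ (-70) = 16508/ 35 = 471.66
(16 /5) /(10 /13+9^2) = 208 /5315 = 0.04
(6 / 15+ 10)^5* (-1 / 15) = -380204032 / 46875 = -8111.02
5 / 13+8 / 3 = 119 / 39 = 3.05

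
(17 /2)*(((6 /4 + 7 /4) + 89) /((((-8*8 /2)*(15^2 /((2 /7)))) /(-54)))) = 18819 /11200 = 1.68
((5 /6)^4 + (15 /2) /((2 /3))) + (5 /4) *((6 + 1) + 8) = 39505 /1296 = 30.48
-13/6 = -2.17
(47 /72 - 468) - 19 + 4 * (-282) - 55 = -120193 /72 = -1669.35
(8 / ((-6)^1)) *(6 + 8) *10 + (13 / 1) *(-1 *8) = -872 / 3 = -290.67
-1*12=-12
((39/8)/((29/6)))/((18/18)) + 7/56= 263/232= 1.13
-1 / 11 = -0.09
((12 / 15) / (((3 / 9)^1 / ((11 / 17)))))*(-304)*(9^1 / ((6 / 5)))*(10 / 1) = -601920 / 17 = -35407.06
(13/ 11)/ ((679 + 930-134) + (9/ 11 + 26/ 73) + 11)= 949/ 1194201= 0.00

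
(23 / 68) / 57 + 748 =2899271 / 3876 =748.01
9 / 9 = 1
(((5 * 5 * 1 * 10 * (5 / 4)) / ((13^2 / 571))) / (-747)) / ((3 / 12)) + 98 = 11658064 / 126243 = 92.35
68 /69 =0.99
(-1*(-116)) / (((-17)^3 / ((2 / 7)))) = -232 / 34391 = -0.01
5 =5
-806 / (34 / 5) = -2015 / 17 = -118.53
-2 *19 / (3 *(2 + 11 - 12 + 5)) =-19 / 9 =-2.11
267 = 267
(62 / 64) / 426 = 31 / 13632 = 0.00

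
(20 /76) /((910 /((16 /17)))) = 8 /29393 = 0.00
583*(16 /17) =548.71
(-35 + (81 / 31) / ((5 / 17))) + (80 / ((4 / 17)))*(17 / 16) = 207783 / 620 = 335.13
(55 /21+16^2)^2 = 29495761 /441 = 66883.81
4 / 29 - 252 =-7304 / 29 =-251.86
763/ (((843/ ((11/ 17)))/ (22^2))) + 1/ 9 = 283.57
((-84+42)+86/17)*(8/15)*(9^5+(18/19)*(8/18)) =-5636621536/4845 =-1163389.38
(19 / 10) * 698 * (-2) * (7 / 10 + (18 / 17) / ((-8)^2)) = -12923819 / 6800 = -1900.56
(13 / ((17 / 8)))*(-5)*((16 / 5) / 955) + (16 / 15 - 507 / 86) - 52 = -47692727 / 837726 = -56.93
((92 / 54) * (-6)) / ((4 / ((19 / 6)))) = -437 / 54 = -8.09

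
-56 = -56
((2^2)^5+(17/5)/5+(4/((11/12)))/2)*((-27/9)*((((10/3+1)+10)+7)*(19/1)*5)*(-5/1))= 343382592/11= 31216599.27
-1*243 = -243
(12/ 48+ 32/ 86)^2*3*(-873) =-29984931/ 29584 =-1013.55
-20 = -20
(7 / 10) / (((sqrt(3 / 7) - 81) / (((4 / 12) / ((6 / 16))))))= -147 / 19135 - 7 * sqrt(21) / 516645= -0.01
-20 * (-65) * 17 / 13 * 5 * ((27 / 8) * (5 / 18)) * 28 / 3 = 74375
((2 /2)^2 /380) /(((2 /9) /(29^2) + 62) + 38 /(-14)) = 52983 /1193636620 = 0.00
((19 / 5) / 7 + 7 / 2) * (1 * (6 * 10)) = 1698 / 7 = 242.57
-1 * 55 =-55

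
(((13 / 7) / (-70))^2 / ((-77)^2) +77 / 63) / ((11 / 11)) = 15659083421 / 12811976100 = 1.22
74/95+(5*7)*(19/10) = 12783/190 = 67.28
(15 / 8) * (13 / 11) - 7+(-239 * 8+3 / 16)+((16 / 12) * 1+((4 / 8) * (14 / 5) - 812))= -7196279 / 2640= -2725.86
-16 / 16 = -1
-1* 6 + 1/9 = -53/9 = -5.89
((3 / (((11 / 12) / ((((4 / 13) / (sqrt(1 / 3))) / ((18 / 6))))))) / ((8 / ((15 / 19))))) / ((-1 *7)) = -90 *sqrt(3) / 19019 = -0.01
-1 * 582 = -582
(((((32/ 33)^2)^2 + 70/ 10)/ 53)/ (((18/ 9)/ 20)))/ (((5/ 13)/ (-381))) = -30873775946/ 20951271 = -1473.60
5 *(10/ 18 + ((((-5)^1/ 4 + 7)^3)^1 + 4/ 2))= 554875/ 576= 963.32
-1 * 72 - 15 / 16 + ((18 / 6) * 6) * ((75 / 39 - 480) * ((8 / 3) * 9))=-206602.17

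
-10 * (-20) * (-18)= -3600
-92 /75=-1.23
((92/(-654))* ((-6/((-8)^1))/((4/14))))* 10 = -805/218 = -3.69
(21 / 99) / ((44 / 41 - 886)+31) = -287 / 1155363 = -0.00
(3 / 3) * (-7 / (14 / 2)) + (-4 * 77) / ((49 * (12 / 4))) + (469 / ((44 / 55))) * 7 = 344455 / 84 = 4100.65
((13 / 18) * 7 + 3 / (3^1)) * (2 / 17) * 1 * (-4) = -436 / 153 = -2.85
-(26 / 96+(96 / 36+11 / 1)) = -223 / 16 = -13.94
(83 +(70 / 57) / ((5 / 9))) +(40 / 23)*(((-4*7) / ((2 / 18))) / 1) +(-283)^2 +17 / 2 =69696649 / 874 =79744.45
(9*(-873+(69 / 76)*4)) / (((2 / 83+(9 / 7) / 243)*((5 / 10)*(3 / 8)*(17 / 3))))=-37312972704 / 148903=-250585.77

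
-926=-926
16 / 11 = 1.45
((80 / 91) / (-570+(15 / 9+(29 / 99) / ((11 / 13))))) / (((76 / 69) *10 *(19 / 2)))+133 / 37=3.59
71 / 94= 0.76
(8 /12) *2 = 4 /3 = 1.33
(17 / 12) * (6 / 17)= 1 / 2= 0.50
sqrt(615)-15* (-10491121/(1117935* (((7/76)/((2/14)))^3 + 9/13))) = sqrt(615) + 4605350332096/31418106993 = 171.38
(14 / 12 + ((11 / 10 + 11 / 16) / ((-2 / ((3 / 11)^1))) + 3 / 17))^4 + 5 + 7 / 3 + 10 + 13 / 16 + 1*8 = 122398111970303281 / 4433642127360000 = 27.61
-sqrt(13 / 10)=-sqrt(130) / 10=-1.14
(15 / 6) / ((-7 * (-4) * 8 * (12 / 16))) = 5 / 336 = 0.01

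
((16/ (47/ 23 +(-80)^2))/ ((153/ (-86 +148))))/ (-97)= -22816/ 2185292727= -0.00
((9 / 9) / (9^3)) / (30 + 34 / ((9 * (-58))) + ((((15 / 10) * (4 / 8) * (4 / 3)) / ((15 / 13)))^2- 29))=725 / 891081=0.00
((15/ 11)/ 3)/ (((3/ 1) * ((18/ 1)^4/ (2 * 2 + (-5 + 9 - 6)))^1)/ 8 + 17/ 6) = 6/ 259853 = 0.00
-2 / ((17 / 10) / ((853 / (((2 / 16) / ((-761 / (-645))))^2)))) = -126461494528 / 1414485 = -89404.62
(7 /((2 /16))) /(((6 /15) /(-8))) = -1120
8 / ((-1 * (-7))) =8 / 7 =1.14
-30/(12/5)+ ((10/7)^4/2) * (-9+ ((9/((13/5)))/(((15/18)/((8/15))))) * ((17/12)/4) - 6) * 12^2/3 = -12783475/8918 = -1433.45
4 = 4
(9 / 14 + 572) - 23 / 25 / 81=16234103 / 28350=572.63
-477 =-477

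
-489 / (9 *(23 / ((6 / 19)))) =-326 / 437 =-0.75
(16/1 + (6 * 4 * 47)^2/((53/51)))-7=64892061/53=1224378.51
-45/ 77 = -0.58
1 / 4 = 0.25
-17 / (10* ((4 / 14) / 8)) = -238 / 5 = -47.60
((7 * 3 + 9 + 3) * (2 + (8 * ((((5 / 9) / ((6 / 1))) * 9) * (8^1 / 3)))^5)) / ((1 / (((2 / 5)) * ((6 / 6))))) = 2306869798156 / 98415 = 23440225.56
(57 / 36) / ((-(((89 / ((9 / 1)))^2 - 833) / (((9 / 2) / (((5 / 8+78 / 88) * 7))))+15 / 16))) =203148 / 221651363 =0.00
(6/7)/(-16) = -3/56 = -0.05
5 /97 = 0.05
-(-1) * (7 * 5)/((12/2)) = 35/6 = 5.83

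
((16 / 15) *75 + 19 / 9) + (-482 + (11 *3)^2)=6202 / 9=689.11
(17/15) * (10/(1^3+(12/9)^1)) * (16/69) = 544/483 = 1.13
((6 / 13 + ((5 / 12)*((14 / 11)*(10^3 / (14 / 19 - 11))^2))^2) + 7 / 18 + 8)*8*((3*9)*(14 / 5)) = 7152018977287664872 / 466543935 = 15329786630.47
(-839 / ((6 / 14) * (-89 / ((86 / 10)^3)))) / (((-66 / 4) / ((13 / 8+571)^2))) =-1088788290862419 / 3916000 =-278035825.04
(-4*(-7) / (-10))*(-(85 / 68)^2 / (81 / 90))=175 / 36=4.86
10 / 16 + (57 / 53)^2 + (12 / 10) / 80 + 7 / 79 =10458926 / 5547775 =1.89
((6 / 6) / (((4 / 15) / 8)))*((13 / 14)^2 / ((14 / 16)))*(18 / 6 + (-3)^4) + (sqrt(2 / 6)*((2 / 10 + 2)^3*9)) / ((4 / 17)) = 67881*sqrt(3) / 500 + 121680 / 49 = 2718.41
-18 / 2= -9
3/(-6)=-1/2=-0.50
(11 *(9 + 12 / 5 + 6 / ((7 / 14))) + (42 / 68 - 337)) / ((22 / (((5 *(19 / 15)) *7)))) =-1785791 / 11220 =-159.16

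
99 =99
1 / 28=0.04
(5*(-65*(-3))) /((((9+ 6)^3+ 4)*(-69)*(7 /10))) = -3250 /544019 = -0.01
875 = 875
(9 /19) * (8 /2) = 1.89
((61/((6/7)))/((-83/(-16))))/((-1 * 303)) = -3416/75447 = -0.05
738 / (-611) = -738 / 611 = -1.21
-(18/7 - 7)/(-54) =-31/378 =-0.08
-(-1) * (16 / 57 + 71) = 71.28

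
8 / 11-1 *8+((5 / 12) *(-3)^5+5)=-4555 / 44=-103.52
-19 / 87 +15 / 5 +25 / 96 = 3.04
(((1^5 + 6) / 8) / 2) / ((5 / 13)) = 91 / 80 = 1.14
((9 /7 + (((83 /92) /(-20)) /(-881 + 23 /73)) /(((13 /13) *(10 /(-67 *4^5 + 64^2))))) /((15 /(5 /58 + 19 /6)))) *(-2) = -7772945354 /18760625625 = -0.41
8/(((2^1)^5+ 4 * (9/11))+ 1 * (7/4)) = 352/1629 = 0.22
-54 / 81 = -0.67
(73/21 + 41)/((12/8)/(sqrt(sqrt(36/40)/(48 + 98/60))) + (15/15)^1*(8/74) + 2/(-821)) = -166847608673934408268240*sqrt(10)/13214993576164566519385927 - 50050172953546560000/13214993576164566519385927 + 23681839623206913600*10^(3/4)*sqrt(1489)/13214993576164566519385927 + 2368378415274815663534732*10^(1/4)*sqrt(1489)/39644980728493699558157781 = 4.06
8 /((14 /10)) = 40 /7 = 5.71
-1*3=-3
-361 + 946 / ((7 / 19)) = 15447 / 7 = 2206.71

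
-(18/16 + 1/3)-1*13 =-347/24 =-14.46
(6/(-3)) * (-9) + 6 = 24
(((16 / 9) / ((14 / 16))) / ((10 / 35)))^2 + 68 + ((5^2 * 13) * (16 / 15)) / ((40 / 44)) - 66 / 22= 40249 / 81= 496.90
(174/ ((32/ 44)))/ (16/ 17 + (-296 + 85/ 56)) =-227766/ 279451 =-0.82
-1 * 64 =-64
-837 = -837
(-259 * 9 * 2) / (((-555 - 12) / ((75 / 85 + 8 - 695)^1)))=-95904 / 17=-5641.41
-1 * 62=-62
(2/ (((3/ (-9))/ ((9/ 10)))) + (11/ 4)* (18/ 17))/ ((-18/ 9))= 423/ 340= 1.24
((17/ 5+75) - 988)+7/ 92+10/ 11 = -4597591/ 5060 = -908.61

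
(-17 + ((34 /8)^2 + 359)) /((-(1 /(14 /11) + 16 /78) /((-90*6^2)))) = 636964965 /541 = 1177384.41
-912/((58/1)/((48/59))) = -12.79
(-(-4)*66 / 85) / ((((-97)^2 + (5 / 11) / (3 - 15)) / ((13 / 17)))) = 453024 / 1794665435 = 0.00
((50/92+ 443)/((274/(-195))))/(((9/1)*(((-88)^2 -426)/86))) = -19008795/46118036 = -0.41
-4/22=-2/11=-0.18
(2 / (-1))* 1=-2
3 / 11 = 0.27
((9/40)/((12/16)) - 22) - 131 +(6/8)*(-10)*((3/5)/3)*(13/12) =-6173/40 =-154.32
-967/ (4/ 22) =-10637/ 2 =-5318.50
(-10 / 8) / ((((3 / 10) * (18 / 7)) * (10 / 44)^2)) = -847 / 27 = -31.37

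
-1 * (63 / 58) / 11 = -63 / 638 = -0.10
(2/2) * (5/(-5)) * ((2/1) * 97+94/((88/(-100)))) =-959/11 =-87.18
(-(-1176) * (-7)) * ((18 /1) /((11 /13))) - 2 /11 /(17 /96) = -2977008 /17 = -175118.12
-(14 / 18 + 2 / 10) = -44 / 45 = -0.98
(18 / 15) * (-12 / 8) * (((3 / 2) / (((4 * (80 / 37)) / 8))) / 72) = -111 / 3200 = -0.03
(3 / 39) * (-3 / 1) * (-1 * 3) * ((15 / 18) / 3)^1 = 5 / 26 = 0.19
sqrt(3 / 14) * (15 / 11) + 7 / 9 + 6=15 * sqrt(42) / 154 + 61 / 9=7.41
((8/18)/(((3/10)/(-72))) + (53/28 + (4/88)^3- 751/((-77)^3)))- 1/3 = -383872683/3652264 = -105.11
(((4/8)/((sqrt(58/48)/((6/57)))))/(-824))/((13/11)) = -11 * sqrt(174)/2951156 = -0.00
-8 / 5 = -1.60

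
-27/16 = -1.69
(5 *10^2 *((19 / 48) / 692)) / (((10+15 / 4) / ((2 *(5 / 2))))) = 2375 / 22836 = 0.10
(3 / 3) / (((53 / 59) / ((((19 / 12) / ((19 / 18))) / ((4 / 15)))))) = 2655 / 424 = 6.26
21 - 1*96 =-75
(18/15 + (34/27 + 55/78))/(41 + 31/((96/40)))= 22214/378495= 0.06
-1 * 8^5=-32768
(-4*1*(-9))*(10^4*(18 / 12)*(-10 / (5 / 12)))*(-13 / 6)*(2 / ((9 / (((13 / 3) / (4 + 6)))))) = 2704000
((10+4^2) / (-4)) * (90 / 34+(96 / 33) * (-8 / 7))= 11531 / 2618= 4.40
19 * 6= 114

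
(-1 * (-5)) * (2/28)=5/14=0.36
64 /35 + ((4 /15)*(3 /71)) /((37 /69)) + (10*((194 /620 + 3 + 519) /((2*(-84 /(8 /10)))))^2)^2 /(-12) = -5233709511062437755269 /16507114094268000000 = -317.06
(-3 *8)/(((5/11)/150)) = -7920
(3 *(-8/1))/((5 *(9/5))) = -8/3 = -2.67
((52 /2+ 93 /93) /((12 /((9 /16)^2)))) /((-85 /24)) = -2187 /10880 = -0.20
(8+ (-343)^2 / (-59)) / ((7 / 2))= -234354 / 413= -567.44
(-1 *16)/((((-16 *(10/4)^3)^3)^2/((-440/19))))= 22/14495849609375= 0.00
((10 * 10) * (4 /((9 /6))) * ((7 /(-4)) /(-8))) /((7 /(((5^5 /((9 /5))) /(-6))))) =-390625 /162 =-2411.27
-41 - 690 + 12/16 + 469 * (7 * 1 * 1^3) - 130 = 9691/4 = 2422.75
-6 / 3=-2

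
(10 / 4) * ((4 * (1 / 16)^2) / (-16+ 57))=5 / 5248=0.00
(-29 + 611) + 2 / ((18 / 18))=584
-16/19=-0.84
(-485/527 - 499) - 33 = -280849/527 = -532.92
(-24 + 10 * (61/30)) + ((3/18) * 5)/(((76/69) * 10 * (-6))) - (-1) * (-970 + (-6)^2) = -570109/608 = -937.68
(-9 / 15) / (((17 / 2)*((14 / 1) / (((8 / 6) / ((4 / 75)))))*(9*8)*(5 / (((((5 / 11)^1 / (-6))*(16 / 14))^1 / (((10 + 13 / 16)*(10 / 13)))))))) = 52 / 14266791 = 0.00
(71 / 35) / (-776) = -71 / 27160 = -0.00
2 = 2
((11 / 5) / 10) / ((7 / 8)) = 44 / 175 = 0.25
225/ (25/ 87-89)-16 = -143063/ 7718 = -18.54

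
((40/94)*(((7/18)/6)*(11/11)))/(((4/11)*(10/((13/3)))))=1001/30456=0.03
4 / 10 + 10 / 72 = 97 / 180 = 0.54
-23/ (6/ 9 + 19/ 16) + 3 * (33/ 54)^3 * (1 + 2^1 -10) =-2975389/ 173016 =-17.20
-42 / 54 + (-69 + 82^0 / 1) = -619 / 9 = -68.78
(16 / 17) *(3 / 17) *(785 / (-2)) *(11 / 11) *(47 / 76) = -221370 / 5491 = -40.32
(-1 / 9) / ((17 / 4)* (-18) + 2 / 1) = 2 / 1341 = 0.00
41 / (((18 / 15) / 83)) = 17015 / 6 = 2835.83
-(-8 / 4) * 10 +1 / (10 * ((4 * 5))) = 4001 / 200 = 20.00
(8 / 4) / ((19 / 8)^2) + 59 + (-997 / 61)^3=-352897215366 / 81940141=-4306.77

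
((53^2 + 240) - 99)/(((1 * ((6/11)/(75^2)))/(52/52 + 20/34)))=48317095.59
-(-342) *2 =684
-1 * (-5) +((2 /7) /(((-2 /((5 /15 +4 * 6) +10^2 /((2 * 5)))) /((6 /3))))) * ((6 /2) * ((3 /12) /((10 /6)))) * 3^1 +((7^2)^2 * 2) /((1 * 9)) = 330947 /630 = 525.31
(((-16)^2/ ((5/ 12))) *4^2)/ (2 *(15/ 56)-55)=-1376256/ 7625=-180.49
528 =528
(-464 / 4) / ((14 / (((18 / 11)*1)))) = -1044 / 77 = -13.56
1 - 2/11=9/11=0.82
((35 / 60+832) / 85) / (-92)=-9991 / 93840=-0.11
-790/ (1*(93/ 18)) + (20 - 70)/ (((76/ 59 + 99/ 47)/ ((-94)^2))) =-38023071020/ 291803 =-130303.91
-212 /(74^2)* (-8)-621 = -620.69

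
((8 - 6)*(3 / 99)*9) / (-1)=-6 / 11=-0.55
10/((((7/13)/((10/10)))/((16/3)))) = 2080/21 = 99.05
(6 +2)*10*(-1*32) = -2560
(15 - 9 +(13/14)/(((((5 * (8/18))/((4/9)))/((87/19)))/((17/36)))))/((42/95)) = 102169/7056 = 14.48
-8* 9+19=-53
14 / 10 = 7 / 5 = 1.40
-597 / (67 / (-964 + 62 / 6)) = 569339 / 67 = 8497.60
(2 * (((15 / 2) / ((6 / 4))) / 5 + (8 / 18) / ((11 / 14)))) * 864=29760 / 11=2705.45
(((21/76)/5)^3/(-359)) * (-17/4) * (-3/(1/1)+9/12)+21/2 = 3309438647067/315184768000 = 10.50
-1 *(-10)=10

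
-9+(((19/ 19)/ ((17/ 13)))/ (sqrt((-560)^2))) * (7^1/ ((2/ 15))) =-4857/ 544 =-8.93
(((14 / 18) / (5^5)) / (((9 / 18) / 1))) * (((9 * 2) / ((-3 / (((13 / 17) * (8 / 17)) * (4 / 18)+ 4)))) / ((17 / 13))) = -3862768 / 414534375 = -0.01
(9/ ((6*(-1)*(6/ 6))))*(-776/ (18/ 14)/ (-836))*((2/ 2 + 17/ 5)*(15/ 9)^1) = -1358/ 171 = -7.94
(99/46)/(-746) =-99/34316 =-0.00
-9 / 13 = -0.69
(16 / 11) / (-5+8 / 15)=-0.33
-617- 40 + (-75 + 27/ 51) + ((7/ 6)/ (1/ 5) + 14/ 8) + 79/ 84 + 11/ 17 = -257861/ 357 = -722.30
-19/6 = -3.17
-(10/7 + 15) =-115/7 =-16.43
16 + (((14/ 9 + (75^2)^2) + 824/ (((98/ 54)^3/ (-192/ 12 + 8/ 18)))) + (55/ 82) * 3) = 392430224359757/ 12403566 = 31638500.12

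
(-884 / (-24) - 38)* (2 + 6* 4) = -91 / 3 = -30.33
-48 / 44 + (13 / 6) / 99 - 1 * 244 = -245.07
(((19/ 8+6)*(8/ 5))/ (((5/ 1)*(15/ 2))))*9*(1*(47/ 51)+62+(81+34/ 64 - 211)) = -1455307/ 6800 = -214.02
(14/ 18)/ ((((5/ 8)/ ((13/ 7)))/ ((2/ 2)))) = 104/ 45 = 2.31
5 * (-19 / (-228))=5 / 12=0.42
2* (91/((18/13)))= 1183/9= 131.44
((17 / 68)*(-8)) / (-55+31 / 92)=0.04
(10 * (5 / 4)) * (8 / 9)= 100 / 9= 11.11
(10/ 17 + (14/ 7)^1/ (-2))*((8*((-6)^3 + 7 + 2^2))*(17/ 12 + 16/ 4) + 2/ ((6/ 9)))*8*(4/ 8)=745948/ 51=14626.43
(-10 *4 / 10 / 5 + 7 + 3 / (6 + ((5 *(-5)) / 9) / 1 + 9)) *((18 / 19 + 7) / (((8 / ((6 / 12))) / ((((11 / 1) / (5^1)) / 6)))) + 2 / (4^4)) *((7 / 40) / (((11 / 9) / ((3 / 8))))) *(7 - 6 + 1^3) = 309497643 / 2354176000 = 0.13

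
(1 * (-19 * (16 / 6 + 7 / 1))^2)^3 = 27983987175790801 / 729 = 38386813684212.35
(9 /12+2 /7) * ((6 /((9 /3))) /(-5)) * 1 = -0.41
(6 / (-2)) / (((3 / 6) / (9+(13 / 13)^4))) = -60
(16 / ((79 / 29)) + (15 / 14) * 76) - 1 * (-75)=89753 / 553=162.30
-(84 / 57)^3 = -21952 / 6859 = -3.20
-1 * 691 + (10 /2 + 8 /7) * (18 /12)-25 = -9895 /14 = -706.79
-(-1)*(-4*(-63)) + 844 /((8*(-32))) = 15917 /64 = 248.70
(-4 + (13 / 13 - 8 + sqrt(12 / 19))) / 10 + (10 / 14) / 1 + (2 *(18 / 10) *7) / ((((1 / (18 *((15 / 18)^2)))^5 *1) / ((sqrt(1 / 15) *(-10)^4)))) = 19856604069.60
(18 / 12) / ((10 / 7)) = 21 / 20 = 1.05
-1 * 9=-9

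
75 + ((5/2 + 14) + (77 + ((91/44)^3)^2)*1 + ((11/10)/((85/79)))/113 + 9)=89131067643495457/348484472934400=255.77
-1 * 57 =-57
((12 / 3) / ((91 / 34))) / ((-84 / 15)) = -170 / 637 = -0.27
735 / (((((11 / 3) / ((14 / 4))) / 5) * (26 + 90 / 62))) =2392425 / 18722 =127.79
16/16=1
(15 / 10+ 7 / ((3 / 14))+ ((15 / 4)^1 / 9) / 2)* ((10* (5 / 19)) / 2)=6875 / 152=45.23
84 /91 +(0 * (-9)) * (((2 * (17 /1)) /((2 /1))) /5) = 12 /13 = 0.92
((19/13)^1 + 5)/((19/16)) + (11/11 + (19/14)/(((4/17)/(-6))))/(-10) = 608747/69160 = 8.80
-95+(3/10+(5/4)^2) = -7451/80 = -93.14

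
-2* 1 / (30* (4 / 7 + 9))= -7 / 1005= -0.01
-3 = -3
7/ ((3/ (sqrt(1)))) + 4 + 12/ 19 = 6.96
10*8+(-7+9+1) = 83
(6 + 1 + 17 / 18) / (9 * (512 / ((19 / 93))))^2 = 51623 / 3305699278848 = 0.00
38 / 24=19 / 12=1.58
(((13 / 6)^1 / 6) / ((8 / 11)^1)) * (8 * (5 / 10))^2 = 143 / 18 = 7.94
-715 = -715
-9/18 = -1/2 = -0.50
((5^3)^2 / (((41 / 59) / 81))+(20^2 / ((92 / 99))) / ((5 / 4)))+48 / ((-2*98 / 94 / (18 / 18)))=84170050701 / 46207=1821586.57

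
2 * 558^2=622728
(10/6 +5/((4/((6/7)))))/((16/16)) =2.74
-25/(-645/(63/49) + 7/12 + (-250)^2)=-300/743987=-0.00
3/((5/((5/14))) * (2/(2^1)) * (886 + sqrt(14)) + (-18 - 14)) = 9279/38265910 - 21 * sqrt(14)/76531820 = 0.00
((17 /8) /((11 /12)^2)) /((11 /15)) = 4590 /1331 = 3.45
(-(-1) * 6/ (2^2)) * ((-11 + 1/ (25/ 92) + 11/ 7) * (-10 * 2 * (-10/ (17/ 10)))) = -1014.45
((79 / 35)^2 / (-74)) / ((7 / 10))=-6241 / 63455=-0.10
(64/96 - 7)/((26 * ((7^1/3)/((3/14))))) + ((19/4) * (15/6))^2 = 5748013/40768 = 140.99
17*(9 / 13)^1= 153 / 13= 11.77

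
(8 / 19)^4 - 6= -5.97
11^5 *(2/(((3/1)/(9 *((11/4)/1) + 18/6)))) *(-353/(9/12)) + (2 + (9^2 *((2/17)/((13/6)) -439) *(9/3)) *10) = -930448482766/663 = -1403391376.72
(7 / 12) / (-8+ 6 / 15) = -35 / 456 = -0.08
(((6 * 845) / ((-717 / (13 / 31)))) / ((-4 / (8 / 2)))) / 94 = 10985 / 348223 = 0.03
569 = 569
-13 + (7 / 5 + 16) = 22 / 5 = 4.40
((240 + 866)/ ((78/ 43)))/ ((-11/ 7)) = -166453/ 429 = -388.00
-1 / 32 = -0.03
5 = 5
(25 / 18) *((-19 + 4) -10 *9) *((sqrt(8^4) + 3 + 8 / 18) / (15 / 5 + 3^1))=-531125 / 324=-1639.27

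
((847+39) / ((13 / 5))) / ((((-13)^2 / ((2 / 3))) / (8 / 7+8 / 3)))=708800 / 138411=5.12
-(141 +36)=-177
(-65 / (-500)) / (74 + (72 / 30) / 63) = 21 / 11960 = 0.00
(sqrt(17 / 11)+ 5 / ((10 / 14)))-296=-289+ sqrt(187) / 11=-287.76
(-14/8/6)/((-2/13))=91/48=1.90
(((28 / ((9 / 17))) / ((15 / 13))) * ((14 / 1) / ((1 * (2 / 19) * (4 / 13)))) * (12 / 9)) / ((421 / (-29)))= -310272508 / 170505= -1819.73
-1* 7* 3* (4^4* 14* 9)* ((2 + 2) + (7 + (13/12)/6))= -7573440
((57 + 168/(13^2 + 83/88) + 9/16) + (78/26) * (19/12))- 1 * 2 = 4889373/79760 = 61.30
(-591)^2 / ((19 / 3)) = 1047843 / 19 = 55149.63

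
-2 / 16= -1 / 8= -0.12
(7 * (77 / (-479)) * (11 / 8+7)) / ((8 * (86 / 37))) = -1336181 / 2636416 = -0.51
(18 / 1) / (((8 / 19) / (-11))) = -1881 / 4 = -470.25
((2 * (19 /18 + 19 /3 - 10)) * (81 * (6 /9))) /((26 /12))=-1692 /13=-130.15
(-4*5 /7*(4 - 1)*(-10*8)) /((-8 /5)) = -3000 /7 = -428.57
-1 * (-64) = 64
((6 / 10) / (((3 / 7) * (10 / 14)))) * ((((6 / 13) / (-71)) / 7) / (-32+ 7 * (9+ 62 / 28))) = -0.00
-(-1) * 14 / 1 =14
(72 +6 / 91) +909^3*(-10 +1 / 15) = -3394673823147 / 455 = -7460821589.33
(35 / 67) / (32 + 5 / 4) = 20 / 1273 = 0.02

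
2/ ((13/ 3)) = 6/ 13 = 0.46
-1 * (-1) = 1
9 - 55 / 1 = -46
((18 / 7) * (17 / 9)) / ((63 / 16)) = 1.23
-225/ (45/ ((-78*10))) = 3900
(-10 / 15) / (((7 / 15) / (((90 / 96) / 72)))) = -25 / 1344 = -0.02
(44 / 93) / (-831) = -44 / 77283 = -0.00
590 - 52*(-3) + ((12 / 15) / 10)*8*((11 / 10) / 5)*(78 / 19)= 8865614 / 11875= 746.58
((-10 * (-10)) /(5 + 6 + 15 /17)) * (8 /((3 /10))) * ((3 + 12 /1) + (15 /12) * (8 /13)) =13940000 /3939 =3538.97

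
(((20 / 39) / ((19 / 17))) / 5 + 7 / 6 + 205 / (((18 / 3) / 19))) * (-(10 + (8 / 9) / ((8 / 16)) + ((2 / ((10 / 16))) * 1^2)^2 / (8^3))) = -170583479 / 22230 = -7673.57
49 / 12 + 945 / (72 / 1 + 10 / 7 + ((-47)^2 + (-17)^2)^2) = 1070212969 / 262083252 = 4.08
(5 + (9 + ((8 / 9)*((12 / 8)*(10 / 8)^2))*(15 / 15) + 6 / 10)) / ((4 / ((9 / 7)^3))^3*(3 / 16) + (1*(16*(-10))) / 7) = -301628374047 / 390650501680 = -0.77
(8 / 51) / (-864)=-0.00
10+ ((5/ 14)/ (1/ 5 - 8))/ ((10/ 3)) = 3635/ 364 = 9.99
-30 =-30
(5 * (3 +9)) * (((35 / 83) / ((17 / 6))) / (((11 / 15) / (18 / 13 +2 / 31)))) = 110376000 / 6254963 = 17.65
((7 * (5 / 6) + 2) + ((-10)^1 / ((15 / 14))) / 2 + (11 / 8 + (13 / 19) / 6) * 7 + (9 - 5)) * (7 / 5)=24.63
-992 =-992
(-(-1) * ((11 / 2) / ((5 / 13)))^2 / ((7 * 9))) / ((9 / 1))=20449 / 56700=0.36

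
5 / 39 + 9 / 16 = 431 / 624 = 0.69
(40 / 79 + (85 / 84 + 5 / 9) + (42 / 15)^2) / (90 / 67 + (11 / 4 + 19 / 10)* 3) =330584231 / 509968305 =0.65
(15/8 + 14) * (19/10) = 2413/80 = 30.16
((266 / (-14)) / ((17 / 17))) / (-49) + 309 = 15160 / 49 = 309.39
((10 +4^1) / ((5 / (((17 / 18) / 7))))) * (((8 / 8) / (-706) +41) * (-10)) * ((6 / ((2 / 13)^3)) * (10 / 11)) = -5405334025 / 23298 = -232008.50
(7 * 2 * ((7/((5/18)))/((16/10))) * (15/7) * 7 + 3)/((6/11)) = 24277/4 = 6069.25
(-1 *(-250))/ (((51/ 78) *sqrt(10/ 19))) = 650 *sqrt(190)/ 17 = 527.04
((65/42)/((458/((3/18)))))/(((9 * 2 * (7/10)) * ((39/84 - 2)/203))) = -9425/1595214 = -0.01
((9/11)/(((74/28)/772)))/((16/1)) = 12159/814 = 14.94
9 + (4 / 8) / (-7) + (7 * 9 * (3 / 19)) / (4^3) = 77323 / 8512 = 9.08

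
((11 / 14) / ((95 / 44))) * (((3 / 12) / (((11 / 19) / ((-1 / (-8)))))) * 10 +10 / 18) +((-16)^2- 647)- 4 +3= -3749975 / 9576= -391.60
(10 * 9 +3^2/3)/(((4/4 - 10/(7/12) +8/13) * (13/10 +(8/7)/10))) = -4.23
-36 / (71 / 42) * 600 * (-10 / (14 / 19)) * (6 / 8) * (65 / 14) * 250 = 75026250000 / 497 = 150958249.50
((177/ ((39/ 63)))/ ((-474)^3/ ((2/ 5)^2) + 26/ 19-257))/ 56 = -3363/ 438410447176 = -0.00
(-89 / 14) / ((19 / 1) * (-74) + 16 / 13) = 1157 / 255668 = 0.00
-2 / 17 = -0.12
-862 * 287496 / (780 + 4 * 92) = -61955388 / 287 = -215872.43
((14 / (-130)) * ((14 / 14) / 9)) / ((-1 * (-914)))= -0.00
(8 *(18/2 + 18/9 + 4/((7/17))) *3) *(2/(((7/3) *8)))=2610/49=53.27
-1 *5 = -5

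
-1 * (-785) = 785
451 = 451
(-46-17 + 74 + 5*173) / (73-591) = -1.69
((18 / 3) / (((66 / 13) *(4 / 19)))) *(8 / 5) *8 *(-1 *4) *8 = -126464 / 55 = -2299.35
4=4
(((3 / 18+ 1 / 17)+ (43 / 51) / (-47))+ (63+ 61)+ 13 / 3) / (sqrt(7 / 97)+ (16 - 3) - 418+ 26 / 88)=-23416635039050 / 73726071711597 - 596505800*sqrt(679) / 73726071711597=-0.32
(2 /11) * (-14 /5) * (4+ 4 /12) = -364 /165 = -2.21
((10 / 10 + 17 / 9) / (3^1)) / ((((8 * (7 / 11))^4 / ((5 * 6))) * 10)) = 190333 / 44255232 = 0.00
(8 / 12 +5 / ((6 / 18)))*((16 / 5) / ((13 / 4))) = 3008 / 195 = 15.43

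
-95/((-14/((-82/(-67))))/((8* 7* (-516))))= -16078560/67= -239978.51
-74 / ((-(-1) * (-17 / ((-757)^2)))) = 42405626 / 17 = 2494448.59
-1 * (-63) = 63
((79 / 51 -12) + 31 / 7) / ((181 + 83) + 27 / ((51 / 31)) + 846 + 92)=-2150 / 434973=-0.00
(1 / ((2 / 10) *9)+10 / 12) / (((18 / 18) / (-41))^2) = 42025 / 18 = 2334.72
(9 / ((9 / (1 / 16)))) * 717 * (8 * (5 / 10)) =717 / 4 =179.25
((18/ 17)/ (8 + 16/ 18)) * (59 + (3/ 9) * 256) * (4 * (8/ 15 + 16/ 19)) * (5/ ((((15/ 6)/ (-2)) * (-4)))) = 763812/ 8075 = 94.59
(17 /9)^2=289 /81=3.57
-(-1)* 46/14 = 23/7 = 3.29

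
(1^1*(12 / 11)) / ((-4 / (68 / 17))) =-12 / 11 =-1.09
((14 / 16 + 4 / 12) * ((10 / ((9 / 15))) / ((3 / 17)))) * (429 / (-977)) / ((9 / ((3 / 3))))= -1762475 / 316548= -5.57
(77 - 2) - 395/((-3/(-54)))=-7035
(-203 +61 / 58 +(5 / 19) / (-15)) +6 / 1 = -195.97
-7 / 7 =-1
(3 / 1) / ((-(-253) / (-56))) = -168 / 253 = -0.66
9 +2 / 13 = 119 / 13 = 9.15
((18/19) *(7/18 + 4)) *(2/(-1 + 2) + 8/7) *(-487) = -846406/133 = -6363.95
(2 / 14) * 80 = 11.43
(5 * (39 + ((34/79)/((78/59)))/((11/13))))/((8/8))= 513380/2607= 196.92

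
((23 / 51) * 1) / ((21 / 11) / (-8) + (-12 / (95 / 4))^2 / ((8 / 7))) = -18266600 / 617967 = -29.56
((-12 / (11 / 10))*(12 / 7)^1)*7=-1440 / 11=-130.91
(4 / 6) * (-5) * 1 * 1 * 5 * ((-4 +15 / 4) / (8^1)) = 25 / 48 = 0.52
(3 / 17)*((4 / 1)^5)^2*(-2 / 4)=-92521.41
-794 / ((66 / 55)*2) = -1985 / 6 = -330.83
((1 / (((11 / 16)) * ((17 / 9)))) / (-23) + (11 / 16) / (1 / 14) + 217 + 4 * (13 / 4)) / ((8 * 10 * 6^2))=183197 / 2202112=0.08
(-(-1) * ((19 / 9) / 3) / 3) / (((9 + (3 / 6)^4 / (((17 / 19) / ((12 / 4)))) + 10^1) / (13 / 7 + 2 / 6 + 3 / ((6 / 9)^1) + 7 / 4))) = 48212 / 467775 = 0.10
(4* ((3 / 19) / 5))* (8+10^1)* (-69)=-14904 / 95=-156.88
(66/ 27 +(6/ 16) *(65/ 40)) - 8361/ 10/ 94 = -790619/ 135360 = -5.84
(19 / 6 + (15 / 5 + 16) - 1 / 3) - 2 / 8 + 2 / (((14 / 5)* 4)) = 21.76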